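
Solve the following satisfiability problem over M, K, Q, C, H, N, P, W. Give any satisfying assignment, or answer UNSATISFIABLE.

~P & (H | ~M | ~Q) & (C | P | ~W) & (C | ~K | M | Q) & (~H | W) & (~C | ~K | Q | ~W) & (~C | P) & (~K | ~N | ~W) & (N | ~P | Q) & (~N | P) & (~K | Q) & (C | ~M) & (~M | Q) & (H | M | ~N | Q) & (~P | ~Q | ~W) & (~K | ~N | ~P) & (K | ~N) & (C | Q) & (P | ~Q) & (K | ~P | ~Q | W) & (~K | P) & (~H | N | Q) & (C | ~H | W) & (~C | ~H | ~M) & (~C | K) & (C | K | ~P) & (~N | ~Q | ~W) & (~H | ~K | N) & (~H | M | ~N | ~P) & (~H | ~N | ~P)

Case Q = True:
  (~P) forces P = False.
  Clause (P | ~Q) is falsified — contradiction.
Case Q = False:
  (~P) forces P = False.
  (~C | P) forces C = False.
  Clause (C | Q) is falsified — contradiction.
Both cases fail, so the formula is unsatisfiable.

Unsatisfiable — no assignment works.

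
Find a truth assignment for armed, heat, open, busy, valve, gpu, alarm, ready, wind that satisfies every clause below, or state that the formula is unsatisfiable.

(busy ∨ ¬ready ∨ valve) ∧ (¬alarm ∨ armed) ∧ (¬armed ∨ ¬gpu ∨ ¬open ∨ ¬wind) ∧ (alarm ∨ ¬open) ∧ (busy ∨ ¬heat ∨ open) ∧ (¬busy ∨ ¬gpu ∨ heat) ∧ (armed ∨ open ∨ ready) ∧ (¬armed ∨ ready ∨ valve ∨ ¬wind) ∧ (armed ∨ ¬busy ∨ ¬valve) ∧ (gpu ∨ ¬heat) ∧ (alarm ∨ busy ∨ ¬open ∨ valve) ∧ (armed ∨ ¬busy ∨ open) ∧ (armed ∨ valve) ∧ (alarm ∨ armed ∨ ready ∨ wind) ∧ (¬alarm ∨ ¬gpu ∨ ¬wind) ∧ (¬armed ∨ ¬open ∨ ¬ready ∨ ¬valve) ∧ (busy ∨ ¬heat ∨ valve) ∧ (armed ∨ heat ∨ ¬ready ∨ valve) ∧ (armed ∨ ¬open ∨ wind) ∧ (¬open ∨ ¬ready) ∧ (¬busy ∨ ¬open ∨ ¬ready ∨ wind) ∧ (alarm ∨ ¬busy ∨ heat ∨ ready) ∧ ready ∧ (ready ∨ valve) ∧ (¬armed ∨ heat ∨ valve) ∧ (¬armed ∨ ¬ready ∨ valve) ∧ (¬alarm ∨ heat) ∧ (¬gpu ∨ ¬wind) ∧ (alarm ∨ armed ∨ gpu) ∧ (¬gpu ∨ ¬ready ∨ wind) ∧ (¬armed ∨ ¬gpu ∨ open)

Unit clause (ready) forces ready = True.
In (¬open ∨ ¬ready) only ¬open is left, so open = False.
Set armed = True.
  then (¬armed ∨ ¬ready ∨ valve) forces valve = True.
  then (¬armed ∨ ¬gpu ∨ open) forces gpu = False.
  then (gpu ∨ ¬heat) forces heat = False.
  then (¬alarm ∨ heat) forces alarm = False.
Set busy = False.
Set wind = False.
All clauses satisfied.

armed = True, heat = False, open = False, busy = False, valve = True, gpu = False, alarm = False, ready = True, wind = False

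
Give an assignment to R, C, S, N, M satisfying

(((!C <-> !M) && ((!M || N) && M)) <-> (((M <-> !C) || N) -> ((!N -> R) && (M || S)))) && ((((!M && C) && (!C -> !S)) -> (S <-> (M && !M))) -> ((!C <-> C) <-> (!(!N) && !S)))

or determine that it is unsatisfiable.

R = False, C = False, S = False, N = False, M = True

  ((!C <-> !M) && ((!M || N) && M)) <-> (((M <-> !C) || N) -> ((!N -> R) && (M || S))) = True
    (!C <-> !M) && ((!M || N) && M) = False
      !C <-> !M = False
        !C = True
        !M = False
      (!M || N) && M = False
        !M || N = False
          !M = False
    ((M <-> !C) || N) -> ((!N -> R) && (M || S)) = False
      (M <-> !C) || N = True
        M <-> !C = True
          !C = True
      (!N -> R) && (M || S) = False
        !N -> R = False
          !N = True
        M || S = True
  (((!M && C) && (!C -> !S)) -> (S <-> (M && !M))) -> ((!C <-> C) <-> (!(!N) && !S)) = True
    ((!M && C) && (!C -> !S)) -> (S <-> (M && !M)) = True
      (!M && C) && (!C -> !S) = False
        !M && C = False
          !M = False
        !C -> !S = True
          !C = True
          !S = True
      S <-> (M && !M) = True
        M && !M = False
          !M = False
    (!C <-> C) <-> (!(!N) && !S) = True
      !C <-> C = False
        !C = True
      !(!N) && !S = False
        !(!N) = False
          !N = True
        !S = True
Both conjuncts True, so the formula holds.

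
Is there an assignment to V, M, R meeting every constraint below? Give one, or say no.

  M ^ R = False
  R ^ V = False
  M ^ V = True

No satisfying assignment exists.

Adding constraints 1, 2, 3 mod 2: every variable appears an even number of times on the left, so the left side is 0.
But the right sides sum to 1 (mod 2). 0 ≠ 1 — the system is inconsistent.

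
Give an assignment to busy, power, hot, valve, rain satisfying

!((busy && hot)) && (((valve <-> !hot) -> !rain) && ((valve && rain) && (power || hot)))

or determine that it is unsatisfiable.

busy=F, power=T, hot=T, valve=T, rain=T

  !((busy && hot)) = True
    busy && hot = False
  ((valve <-> !hot) -> !rain) && ((valve && rain) && (power || hot)) = True
    (valve <-> !hot) -> !rain = True
      valve <-> !hot = False
        !hot = False
      !rain = False
    (valve && rain) && (power || hot) = True
      valve && rain = True
      power || hot = True
Both conjuncts True, so the formula holds.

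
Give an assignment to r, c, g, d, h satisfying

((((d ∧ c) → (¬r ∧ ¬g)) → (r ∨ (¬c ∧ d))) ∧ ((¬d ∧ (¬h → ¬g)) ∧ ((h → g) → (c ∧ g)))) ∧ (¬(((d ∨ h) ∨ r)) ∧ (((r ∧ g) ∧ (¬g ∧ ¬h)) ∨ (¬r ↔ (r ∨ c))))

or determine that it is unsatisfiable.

Case r = True: the conjunct ¬(((d ∨ h) ∨ r)) becomes ¬(((d ∨ h) ∨ True)) = False.
Case r = False: the formula simplifies to ((((d ∧ c) → ¬g) → (¬c ∧ d)) ∧ ((¬d ∧ (¬h → ¬g)) ∧ ((h → g) → (c ∧ g)))) ∧ (¬((d ∨ h)) ∧ c).
  d = True: the conjunct ¬d is False.
  d = False: the conjunct ((d ∧ c) → ¬g) → (¬c ∧ d) becomes (False → ¬g) → (¬c ∧ False) = False.
Both cases fail — unsatisfiable.

No satisfying assignment exists.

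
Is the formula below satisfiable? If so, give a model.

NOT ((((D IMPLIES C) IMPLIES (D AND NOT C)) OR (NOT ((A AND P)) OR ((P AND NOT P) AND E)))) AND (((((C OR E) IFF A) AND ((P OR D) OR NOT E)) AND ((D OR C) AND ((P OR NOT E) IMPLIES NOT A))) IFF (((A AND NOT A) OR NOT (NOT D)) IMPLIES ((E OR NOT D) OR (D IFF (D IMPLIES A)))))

Unsatisfiable

Case P = True: the formula simplifies to NOT ((((D IMPLIES C) IMPLIES (D AND NOT C)) OR NOT A)) AND ((((C OR E) IFF A) AND ((D OR C) AND NOT A)) IFF (((A AND NOT A) OR NOT (NOT D)) IMPLIES ((E OR NOT D) OR (D IFF (D IMPLIES A))))).
  A = True: simplifies to NOT (((D IMPLIES C) IMPLIES (D AND NOT C))) AND NOT ((NOT (NOT D) IMPLIES ((E OR NOT D) OR D))).
    D = True: the conjunct NOT ((NOT (NOT D) IMPLIES ((E OR NOT D) OR D))) becomes NOT ((True IMPLIES True)) = False.
    D = False: the conjunct NOT ((NOT (NOT D) IMPLIES ((E OR NOT D) OR D))) becomes NOT ((False IMPLIES True)) = False.
  A = False: the conjunct NOT ((((D IMPLIES C) IMPLIES (D AND NOT C)) OR NOT A)) becomes NOT ((((D IMPLIES C) IMPLIES (D AND NOT C)) OR True)) = False.
Case P = False: the conjunct NOT ((((D IMPLIES C) IMPLIES (D AND NOT C)) OR (NOT ((A AND P)) OR ((P AND NOT P) AND E)))) becomes NOT ((((D IMPLIES C) IMPLIES (D AND NOT C)) OR True)) = False.
Both cases fail — unsatisfiable.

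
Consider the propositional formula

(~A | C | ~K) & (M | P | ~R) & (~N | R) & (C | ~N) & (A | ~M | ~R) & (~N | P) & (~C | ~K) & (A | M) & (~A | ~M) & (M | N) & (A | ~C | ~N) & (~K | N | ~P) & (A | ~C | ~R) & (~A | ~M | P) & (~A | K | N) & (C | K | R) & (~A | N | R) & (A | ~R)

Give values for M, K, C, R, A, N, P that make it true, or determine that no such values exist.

M=T; K=F; C=T; R=F; A=F; N=F; P=T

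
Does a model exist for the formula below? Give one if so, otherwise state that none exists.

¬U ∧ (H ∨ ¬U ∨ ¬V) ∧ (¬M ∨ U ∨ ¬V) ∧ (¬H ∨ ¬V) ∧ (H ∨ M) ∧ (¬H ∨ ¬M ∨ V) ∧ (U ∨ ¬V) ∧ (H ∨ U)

Unit clause (¬U) forces U = False.
In (U ∨ ¬V) only ¬V is left, so V = False.
In (H ∨ U) only H is left, so H = True.
In (¬H ∨ ¬M ∨ V) only ¬M is left, so M = False.
Check each clause:
  (¬U): ¬U holds.
  (H ∨ ¬U ∨ ¬V): H holds.
  (¬M ∨ U ∨ ¬V): ¬M holds.
  (¬H ∨ ¬V): ¬V holds.
  (H ∨ M): H holds.
  (¬H ∨ ¬M ∨ V): ¬M holds.
  (U ∨ ¬V): ¬V holds.
  (H ∨ U): H holds.
All clauses satisfied.

M = False; U = False; H = True; V = False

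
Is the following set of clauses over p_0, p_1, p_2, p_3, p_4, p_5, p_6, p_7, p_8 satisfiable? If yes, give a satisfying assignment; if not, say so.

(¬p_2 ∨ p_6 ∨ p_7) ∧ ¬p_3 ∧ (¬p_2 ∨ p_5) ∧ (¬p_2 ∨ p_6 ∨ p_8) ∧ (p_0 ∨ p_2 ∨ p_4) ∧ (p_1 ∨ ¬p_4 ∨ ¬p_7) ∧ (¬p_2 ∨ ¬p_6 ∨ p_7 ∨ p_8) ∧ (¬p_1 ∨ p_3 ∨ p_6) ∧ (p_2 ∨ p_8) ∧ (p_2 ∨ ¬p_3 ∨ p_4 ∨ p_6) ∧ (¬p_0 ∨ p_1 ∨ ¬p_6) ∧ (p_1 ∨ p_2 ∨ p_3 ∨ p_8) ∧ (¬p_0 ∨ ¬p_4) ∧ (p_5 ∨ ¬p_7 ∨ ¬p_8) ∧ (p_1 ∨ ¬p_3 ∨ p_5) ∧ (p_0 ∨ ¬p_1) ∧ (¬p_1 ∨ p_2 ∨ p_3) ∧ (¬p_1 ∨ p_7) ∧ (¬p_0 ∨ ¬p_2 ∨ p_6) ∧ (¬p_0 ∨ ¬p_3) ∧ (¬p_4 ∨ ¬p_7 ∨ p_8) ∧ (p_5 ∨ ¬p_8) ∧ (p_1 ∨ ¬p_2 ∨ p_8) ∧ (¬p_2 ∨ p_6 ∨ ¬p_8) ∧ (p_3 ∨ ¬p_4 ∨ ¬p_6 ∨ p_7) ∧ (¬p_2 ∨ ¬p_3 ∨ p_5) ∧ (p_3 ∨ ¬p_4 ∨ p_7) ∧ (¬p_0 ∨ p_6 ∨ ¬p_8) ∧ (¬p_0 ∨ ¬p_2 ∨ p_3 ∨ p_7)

Unit clause (¬p_3) forces p_3 = False.
Set p_0 = True.
  then (¬p_0 ∨ ¬p_4) forces p_4 = False.
Try p_1 = False:
  (¬p_0 ∨ p_1 ∨ ¬p_6) forces p_6 = False.
  (¬p_0 ∨ ¬p_2 ∨ p_6) forces p_2 = False.
  (p_2 ∨ p_8) forces p_8 = True.
  clause (¬p_0 ∨ p_6 ∨ ¬p_8) is falsified — backtrack.
So p_1 = True.
  then (¬p_1 ∨ p_3 ∨ p_6) forces p_6 = True.
  then (¬p_1 ∨ p_2 ∨ p_3) forces p_2 = True.
  then (¬p_1 ∨ p_7) forces p_7 = True.
  then (¬p_2 ∨ p_5) forces p_5 = True.
Set p_8 = True.
All clauses satisfied.

p_0: True; p_1: True; p_2: True; p_3: False; p_4: False; p_5: True; p_6: True; p_7: True; p_8: True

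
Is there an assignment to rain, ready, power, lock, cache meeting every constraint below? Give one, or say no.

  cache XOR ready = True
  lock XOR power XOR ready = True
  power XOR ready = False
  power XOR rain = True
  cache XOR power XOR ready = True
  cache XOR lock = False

rain=T, ready=F, power=F, lock=T, cache=T

cache XOR ready = T XOR F = True ✓
lock XOR power XOR ready = T XOR F XOR F = True ✓
power XOR ready = F XOR F = False ✓
power XOR rain = F XOR T = True ✓
cache XOR power XOR ready = T XOR F XOR F = True ✓
cache XOR lock = T XOR T = False ✓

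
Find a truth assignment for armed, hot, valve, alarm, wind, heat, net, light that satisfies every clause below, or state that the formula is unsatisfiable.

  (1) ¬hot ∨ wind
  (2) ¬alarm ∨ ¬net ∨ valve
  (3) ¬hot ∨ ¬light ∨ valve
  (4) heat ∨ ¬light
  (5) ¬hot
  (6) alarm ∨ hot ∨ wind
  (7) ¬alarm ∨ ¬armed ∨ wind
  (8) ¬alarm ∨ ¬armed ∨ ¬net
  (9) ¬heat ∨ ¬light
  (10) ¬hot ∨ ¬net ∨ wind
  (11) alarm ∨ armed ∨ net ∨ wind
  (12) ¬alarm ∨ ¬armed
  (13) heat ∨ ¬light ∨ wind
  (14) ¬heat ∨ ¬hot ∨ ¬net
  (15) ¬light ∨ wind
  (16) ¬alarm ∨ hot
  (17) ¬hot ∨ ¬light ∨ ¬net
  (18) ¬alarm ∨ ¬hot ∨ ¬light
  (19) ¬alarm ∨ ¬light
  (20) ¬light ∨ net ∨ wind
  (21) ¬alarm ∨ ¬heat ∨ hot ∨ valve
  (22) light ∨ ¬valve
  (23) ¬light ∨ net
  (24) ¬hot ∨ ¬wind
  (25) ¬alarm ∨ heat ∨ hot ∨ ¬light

Unit clause (¬hot) forces hot = False.
In (¬alarm ∨ hot) only ¬alarm is left, so alarm = False.
In (alarm ∨ hot ∨ wind) only wind is left, so wind = True.
Set armed = False.
Try valve = True:
  (light ∨ ¬valve) forces light = True.
  (heat ∨ ¬light) forces heat = True.
  clause (¬heat ∨ ¬light) is falsified — backtrack.
So valve = False.
Set heat = False.
  then (heat ∨ ¬light) forces light = False.
Set net = True.
All clauses satisfied.

armed: False, hot: False, valve: False, alarm: False, wind: True, heat: False, net: True, light: False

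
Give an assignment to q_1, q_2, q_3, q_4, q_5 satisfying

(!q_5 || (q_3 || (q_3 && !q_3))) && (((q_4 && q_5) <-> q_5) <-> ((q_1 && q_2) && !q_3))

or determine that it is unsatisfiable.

q_1=F, q_2=T, q_3=T, q_4=F, q_5=T

  !q_5 || (q_3 || (q_3 && !q_3)) = True
    !q_5 = False
    q_3 || (q_3 && !q_3) = True
      q_3 && !q_3 = False
        !q_3 = False
  ((q_4 && q_5) <-> q_5) <-> ((q_1 && q_2) && !q_3) = True
    (q_4 && q_5) <-> q_5 = False
      q_4 && q_5 = False
    (q_1 && q_2) && !q_3 = False
      q_1 && q_2 = False
      !q_3 = False
Both conjuncts True, so the formula holds.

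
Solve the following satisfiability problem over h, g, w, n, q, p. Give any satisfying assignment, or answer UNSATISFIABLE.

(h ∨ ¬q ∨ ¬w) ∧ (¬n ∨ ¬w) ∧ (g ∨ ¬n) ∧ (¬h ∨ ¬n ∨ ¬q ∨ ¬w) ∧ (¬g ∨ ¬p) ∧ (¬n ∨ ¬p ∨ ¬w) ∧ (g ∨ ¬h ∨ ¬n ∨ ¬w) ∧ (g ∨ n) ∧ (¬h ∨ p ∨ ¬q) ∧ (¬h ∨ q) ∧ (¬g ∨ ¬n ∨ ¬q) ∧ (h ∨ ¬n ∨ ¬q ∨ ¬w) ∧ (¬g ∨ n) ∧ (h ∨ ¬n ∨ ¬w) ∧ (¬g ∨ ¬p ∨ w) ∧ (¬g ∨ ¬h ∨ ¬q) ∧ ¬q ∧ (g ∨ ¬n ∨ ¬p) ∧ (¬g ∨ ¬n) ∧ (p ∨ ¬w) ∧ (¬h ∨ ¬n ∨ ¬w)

Case g = True:
  (¬g ∨ ¬p) forces p = False.
  (¬g ∨ n) forces n = True.
  Clause (¬g ∨ ¬n) is falsified — contradiction.
Case g = False:
  (g ∨ ¬n) forces n = False.
  Clause (g ∨ n) is falsified — contradiction.
Both cases fail, so the formula is unsatisfiable.

No satisfying assignment exists.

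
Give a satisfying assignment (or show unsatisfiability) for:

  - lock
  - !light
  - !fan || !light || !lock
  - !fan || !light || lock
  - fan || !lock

light = False, lock = True, fan = True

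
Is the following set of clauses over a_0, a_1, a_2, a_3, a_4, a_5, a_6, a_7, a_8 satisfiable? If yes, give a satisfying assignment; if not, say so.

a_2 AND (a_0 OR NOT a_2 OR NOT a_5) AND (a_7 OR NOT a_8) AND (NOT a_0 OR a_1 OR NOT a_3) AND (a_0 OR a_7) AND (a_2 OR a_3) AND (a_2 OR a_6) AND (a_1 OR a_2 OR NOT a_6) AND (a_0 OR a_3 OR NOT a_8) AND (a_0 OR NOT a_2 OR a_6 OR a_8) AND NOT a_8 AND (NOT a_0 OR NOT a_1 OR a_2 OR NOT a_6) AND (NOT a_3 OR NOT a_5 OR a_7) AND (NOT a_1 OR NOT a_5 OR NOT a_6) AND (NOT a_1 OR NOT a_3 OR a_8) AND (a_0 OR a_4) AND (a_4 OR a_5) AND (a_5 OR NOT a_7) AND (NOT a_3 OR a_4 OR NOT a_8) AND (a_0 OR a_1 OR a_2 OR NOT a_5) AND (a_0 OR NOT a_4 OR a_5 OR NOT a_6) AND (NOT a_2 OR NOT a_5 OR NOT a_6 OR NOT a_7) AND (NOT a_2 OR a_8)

Unsatisfiable

Case a_2 = True:
  (NOT a_8) forces a_8 = False.
  Clause (NOT a_2 OR a_8) is falsified — contradiction.
Case a_2 = False:
  Clause (a_2) is falsified — contradiction.
Both cases fail, so the formula is unsatisfiable.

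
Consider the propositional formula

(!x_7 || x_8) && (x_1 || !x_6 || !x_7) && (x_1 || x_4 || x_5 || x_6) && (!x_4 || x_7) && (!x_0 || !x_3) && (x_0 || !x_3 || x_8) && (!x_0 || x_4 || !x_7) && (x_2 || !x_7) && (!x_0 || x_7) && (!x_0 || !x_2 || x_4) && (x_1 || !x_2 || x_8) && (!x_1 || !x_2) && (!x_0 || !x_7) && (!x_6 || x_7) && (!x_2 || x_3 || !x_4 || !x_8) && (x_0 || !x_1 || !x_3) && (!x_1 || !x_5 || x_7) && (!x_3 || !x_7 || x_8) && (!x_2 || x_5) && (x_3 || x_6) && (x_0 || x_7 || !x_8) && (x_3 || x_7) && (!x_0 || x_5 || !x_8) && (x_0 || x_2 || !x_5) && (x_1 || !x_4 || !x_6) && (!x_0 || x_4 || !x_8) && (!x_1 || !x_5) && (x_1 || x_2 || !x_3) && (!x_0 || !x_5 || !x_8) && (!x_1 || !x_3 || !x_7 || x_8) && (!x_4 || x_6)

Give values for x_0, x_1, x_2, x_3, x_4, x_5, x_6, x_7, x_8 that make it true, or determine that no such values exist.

x_0: False; x_1: False; x_2: True; x_3: True; x_4: False; x_5: True; x_6: False; x_7: True; x_8: True

Try x_0 = True:
  (!x_0 || !x_3) forces x_3 = False.
  (!x_0 || x_7) forces x_7 = True.
  clause (!x_0 || !x_7) is falsified — backtrack.
So x_0 = False.
Set x_1 = False.
Try x_2 = False:
  (x_2 || !x_7) forces x_7 = False.
  (!x_4 || x_7) forces x_4 = False.
  (!x_6 || x_7) forces x_6 = False.
  (x_1 || x_4 || x_5 || x_6) forces x_5 = True.
  clause (x_0 || x_2 || !x_5) is falsified — backtrack.
So x_2 = True.
  then (x_1 || !x_2 || x_8) forces x_8 = True.
  then (!x_2 || x_5) forces x_5 = True.
  then (x_0 || x_7 || !x_8) forces x_7 = True.
  then (x_1 || !x_6 || !x_7) forces x_6 = False.
  then (x_3 || x_6) forces x_3 = True.
  then (!x_4 || x_6) forces x_4 = False.
All clauses satisfied.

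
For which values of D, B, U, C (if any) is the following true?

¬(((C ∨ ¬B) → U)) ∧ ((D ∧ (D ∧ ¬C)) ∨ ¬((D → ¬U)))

D = True, B = False, U = False, C = False

  ¬(((C ∨ ¬B) → U)) = True
    (C ∨ ¬B) → U = False
      C ∨ ¬B = True
        ¬B = True
  (D ∧ (D ∧ ¬C)) ∨ ¬((D → ¬U)) = True
    D ∧ (D ∧ ¬C) = True
      D ∧ ¬C = True
        ¬C = True
    ¬((D → ¬U)) = False
      D → ¬U = True
        ¬U = True
Both conjuncts True, so the formula holds.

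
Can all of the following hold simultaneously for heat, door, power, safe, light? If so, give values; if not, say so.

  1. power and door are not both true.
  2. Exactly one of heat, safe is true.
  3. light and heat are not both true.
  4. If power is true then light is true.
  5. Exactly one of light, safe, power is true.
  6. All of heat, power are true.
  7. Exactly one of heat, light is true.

Case power = True:
  (1) with power=T forces door = False.
  (4) with power=T forces light = True.
  Constraint (5) is violated (light=T, power=T) — contradiction.
Case power = False:
  Constraint (6) is violated (power=F) — contradiction.
Both cases fail — unsatisfiable.

The formula is unsatisfiable.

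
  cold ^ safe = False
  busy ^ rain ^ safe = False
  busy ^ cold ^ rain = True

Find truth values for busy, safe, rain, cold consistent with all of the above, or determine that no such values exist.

Adding constraints 1, 2, 3 mod 2: every variable appears an even number of times on the left, so the left side is 0.
But the right sides sum to 1 (mod 2). 0 ≠ 1 — the system is inconsistent.

Unsatisfiable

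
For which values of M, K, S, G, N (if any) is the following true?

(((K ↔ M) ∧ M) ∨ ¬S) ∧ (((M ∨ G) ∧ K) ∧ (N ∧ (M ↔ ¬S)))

M = True; K = True; S = False; G = True; N = True

  ((K ↔ M) ∧ M) ∨ ¬S = True
    (K ↔ M) ∧ M = True
      K ↔ M = True
    ¬S = True
  ((M ∨ G) ∧ K) ∧ (N ∧ (M ↔ ¬S)) = True
    (M ∨ G) ∧ K = True
      M ∨ G = True
    N ∧ (M ↔ ¬S) = True
      M ↔ ¬S = True
        ¬S = True
Both conjuncts True, so the formula holds.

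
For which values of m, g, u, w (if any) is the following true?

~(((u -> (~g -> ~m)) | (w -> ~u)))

m: True, g: False, u: True, w: True

  ~(((u -> (~g -> ~m)) | (w -> ~u))) = True
    (u -> (~g -> ~m)) | (w -> ~u) = False
      u -> (~g -> ~m) = False
        ~g -> ~m = False
          ~g = True
          ~m = False
      w -> ~u = False
        ~u = False
The formula evaluates to True.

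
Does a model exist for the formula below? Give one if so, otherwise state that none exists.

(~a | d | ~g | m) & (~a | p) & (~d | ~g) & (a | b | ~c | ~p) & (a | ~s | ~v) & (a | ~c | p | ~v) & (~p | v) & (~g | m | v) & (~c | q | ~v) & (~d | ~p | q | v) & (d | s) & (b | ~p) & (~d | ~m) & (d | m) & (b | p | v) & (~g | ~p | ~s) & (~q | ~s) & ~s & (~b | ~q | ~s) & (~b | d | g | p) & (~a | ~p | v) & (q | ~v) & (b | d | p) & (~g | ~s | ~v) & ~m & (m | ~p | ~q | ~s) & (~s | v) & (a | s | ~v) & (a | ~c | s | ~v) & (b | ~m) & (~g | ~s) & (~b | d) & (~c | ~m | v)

Unit clause (~s) forces s = False.
Unit clause (~m) forces m = False.
In (d | s) only d is left, so d = True.
In (~d | ~g) only ~g is left, so g = False.
Set a = False.
  then (a | s | ~v) forces v = False.
  then (~p | v) forces p = False.
  then (b | p | v) forces b = True.
Set c = True.
Set q = False.
All clauses satisfied.

g = False; a = False; p = False; v = False; c = True; d = True; b = True; m = False; q = False; s = False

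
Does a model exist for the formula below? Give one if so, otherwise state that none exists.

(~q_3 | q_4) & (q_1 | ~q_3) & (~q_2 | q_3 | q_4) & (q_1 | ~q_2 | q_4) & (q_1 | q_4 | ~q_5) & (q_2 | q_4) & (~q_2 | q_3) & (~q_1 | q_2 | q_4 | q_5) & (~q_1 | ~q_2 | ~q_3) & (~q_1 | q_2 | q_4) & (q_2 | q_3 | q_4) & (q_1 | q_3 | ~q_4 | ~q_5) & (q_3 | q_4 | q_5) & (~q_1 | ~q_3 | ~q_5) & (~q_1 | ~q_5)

Set q_1 = True.
  then (~q_1 | ~q_5) forces q_5 = False.
Try q_2 = True:
  (~q_2 | q_3) forces q_3 = True.
  clause (~q_1 | ~q_2 | ~q_3) is falsified — backtrack.
So q_2 = False.
  then (q_2 | q_4) forces q_4 = True.
Set q_3 = False.
All clauses satisfied.

q_1 = True, q_2 = False, q_3 = False, q_4 = True, q_5 = False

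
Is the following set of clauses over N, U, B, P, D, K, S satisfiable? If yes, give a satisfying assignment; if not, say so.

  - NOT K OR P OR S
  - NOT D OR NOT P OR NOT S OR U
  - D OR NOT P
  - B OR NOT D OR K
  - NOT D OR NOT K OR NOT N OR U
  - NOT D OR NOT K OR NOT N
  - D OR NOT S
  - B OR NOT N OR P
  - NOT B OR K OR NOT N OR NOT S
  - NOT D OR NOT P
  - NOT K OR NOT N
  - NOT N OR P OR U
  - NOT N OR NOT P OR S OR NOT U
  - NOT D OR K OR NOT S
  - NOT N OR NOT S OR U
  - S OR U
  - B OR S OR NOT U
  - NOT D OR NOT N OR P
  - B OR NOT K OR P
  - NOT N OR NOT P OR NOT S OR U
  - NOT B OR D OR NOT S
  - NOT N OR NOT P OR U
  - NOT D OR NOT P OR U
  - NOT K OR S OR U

N: False; U: False; B: True; P: False; D: True; K: True; S: True

Set N = False.
Set U = False.
  then (S OR U) forces S = True.
  then (D OR NOT S) forces D = True.
  then (NOT D OR NOT P) forces P = False.
  then (NOT D OR K OR NOT S) forces K = True.
  then (B OR NOT K OR P) forces B = True.
All clauses satisfied.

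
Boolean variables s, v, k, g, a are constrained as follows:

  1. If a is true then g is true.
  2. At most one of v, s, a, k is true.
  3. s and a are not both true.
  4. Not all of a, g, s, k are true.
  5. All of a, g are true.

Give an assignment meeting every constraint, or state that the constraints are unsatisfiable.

s: False, v: False, k: False, g: True, a: True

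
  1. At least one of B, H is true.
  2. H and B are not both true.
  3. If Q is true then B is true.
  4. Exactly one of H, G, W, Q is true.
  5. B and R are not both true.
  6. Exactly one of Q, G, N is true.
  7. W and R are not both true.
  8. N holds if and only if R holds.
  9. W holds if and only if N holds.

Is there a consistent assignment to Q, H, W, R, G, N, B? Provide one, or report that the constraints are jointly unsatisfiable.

Q=T; H=F; W=F; R=F; G=F; N=F; B=T

  (1) {B, H}: 1 true — at least one ✓
  (2) H=F, B=T — not both ✓
  (3) Q=T ⇒ B: T ✓
  (4) {H, G, W, Q}: 1 true — exactly one ✓
  (5) B=T, R=F — not both ✓
  (6) {Q, G, N}: 1 true — exactly one ✓
  (7) W=F, R=F — not both ✓
  (8) N=F, R=F — same ✓
  (9) W=F, N=F — same ✓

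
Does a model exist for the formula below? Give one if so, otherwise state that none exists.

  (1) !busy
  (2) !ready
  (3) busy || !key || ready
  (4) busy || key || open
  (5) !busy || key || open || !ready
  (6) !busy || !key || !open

ready = False, key = False, busy = False, open = True

Unit clause (!busy) forces busy = False.
Unit clause (!ready) forces ready = False.
In (busy || !key || ready) only !key is left, so key = False.
In (busy || key || open) only open is left, so open = True.
Check each clause:
  (!busy): !busy holds.
  (!ready): !ready holds.
  (busy || !key || ready): !key holds.
  (busy || key || open): open holds.
  (!busy || key || open || !ready): !busy holds.
  (!busy || !key || !open): !busy holds.
All clauses satisfied.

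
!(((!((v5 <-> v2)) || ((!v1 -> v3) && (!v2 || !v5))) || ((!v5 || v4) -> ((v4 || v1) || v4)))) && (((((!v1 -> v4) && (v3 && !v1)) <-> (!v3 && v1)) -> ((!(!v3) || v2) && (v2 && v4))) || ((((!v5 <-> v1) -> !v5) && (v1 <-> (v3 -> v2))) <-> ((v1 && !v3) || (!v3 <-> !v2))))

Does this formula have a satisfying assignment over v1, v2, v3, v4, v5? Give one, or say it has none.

No satisfying assignment exists.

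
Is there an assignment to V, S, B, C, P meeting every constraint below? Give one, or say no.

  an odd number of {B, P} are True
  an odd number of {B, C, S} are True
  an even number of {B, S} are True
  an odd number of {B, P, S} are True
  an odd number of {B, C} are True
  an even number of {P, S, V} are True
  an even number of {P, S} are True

No satisfying assignment exists.

Adding constraints 1, 3, 7 mod 2: every variable appears an even number of times on the left, so the left side is 0.
But the right sides sum to 1 (mod 2). 0 ≠ 1 — the system is inconsistent.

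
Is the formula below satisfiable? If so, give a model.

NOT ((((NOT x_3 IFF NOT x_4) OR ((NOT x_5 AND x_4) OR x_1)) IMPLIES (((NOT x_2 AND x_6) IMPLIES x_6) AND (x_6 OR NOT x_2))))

x_1=T, x_2=T, x_3=F, x_4=T, x_5=T, x_6=F

  NOT ((((NOT x_3 IFF NOT x_4) OR ((NOT x_5 AND x_4) OR x_1)) IMPLIES (((NOT x_2 AND x_6) IMPLIES x_6) AND (x_6 OR NOT x_2)))) = True
    ((NOT x_3 IFF NOT x_4) OR ((NOT x_5 AND x_4) OR x_1)) IMPLIES (((NOT x_2 AND x_6) IMPLIES x_6) AND (x_6 OR NOT x_2)) = False
      (NOT x_3 IFF NOT x_4) OR ((NOT x_5 AND x_4) OR x_1) = True
        NOT x_3 IFF NOT x_4 = False
          NOT x_3 = True
          NOT x_4 = False
        (NOT x_5 AND x_4) OR x_1 = True
          NOT x_5 AND x_4 = False
            NOT x_5 = False
      ((NOT x_2 AND x_6) IMPLIES x_6) AND (x_6 OR NOT x_2) = False
        (NOT x_2 AND x_6) IMPLIES x_6 = True
          NOT x_2 AND x_6 = False
            NOT x_2 = False
        x_6 OR NOT x_2 = False
          NOT x_2 = False
The formula evaluates to True.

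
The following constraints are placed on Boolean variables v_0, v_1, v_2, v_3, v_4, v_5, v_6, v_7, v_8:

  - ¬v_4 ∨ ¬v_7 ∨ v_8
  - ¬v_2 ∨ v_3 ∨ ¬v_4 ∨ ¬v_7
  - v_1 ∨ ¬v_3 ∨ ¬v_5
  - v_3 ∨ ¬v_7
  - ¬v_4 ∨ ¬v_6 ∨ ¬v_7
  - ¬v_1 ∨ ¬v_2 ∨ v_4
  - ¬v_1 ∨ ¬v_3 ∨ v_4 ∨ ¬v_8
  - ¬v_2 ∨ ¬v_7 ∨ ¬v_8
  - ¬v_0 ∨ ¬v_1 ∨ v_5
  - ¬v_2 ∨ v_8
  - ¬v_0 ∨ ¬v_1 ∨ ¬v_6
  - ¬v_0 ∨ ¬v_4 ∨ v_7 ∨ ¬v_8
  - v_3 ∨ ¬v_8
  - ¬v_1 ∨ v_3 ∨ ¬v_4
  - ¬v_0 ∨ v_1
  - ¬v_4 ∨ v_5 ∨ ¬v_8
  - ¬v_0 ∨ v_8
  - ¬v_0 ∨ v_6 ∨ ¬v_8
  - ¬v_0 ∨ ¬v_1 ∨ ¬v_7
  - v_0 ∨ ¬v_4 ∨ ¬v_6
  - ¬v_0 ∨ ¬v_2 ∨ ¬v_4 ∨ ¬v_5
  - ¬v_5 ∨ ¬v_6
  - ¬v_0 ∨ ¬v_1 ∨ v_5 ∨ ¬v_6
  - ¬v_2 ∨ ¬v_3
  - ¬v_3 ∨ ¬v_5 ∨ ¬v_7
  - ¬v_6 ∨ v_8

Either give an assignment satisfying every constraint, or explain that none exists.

v_0: False, v_1: True, v_2: False, v_3: True, v_4: False, v_5: True, v_6: False, v_7: False, v_8: False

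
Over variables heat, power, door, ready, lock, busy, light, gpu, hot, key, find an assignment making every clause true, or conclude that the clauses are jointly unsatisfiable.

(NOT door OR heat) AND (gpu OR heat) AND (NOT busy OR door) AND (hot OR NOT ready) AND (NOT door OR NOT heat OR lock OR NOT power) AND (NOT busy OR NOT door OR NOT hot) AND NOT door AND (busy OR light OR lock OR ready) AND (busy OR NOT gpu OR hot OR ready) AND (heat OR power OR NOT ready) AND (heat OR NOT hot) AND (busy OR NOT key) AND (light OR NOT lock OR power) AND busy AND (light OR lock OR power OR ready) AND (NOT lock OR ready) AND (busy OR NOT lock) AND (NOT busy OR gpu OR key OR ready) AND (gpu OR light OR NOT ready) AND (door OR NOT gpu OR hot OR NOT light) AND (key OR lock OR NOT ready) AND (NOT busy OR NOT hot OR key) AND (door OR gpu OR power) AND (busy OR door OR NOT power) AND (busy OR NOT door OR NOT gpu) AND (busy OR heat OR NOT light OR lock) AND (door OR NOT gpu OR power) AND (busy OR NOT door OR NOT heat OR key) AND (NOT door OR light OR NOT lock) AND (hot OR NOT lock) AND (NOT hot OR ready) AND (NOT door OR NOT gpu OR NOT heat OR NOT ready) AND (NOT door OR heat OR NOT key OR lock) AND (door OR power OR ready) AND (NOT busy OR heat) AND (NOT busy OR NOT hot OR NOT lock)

Case door = True:
  Clause (NOT door) is falsified — contradiction.
Case door = False:
  (NOT busy OR door) forces busy = False.
  Clause (busy) is falsified — contradiction.
Both cases fail, so the formula is unsatisfiable.

Unsatisfiable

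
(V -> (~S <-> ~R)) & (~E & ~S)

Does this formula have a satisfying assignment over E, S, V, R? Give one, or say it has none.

E=F; S=F; V=F; R=F

  V -> (~S <-> ~R) = True
    ~S <-> ~R = True
      ~S = True
      ~R = True
  ~E & ~S = True
    ~E = True
    ~S = True
Both conjuncts True, so the formula holds.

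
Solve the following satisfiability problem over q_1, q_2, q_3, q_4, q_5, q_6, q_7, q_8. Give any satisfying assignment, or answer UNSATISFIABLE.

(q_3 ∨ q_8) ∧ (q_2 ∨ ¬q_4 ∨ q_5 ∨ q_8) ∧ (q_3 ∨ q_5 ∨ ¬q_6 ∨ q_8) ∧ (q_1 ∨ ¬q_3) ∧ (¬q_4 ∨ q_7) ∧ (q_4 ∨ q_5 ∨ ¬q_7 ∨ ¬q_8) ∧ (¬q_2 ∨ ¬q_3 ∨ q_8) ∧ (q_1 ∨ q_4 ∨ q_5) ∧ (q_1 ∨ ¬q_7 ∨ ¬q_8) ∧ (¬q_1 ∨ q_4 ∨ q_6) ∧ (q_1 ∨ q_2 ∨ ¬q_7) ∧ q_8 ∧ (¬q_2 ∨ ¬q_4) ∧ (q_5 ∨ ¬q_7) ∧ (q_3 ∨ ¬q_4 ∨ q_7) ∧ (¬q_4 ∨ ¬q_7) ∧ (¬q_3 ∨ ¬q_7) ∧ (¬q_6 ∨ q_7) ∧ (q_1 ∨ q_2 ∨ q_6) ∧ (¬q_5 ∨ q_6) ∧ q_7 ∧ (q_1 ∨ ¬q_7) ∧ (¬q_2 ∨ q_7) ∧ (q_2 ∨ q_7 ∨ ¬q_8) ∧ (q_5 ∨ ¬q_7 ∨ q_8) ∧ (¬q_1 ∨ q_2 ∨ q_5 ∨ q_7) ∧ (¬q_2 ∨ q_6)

q_1 = True, q_2 = True, q_3 = False, q_4 = False, q_5 = True, q_6 = True, q_7 = True, q_8 = True

Unit clause (q_8) forces q_8 = True.
Unit clause (q_7) forces q_7 = True.
In (q_1 ∨ ¬q_7) only q_1 is left, so q_1 = True.
In (q_5 ∨ ¬q_7) only q_5 is left, so q_5 = True.
In (¬q_4 ∨ ¬q_7) only ¬q_4 is left, so q_4 = False.
In (¬q_3 ∨ ¬q_7) only ¬q_3 is left, so q_3 = False.
In (¬q_5 ∨ q_6) only q_6 is left, so q_6 = True.
Set q_2 = True.
All clauses satisfied.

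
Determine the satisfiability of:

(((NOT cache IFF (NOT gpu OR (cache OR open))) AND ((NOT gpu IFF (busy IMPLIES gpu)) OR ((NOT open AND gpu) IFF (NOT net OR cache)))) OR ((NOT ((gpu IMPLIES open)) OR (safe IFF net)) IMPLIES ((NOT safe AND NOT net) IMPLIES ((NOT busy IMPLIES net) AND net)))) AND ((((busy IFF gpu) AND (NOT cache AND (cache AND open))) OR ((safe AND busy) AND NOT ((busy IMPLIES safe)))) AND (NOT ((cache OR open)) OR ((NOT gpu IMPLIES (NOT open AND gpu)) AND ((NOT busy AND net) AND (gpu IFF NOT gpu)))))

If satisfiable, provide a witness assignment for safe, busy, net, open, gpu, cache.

The conjunct ((busy IFF gpu) AND (NOT cache AND (cache AND open))) OR ((safe AND busy) AND NOT ((busy IMPLIES safe))) is unsatisfiable on its own:
  cache = True: simplifies to (safe AND busy) AND NOT ((busy IMPLIES safe)).
    safe = True: the conjunct NOT ((busy IMPLIES safe)) becomes NOT ((busy IMPLIES True)) = False.
    safe = False: the conjunct safe is False.
  cache = False: simplifies to (safe AND busy) AND NOT ((busy IMPLIES safe)).
    safe = True: the conjunct NOT ((busy IMPLIES safe)) becomes NOT ((busy IMPLIES True)) = False.
    safe = False: the conjunct safe is False.
So the whole conjunction is unsatisfiable.

The formula is unsatisfiable.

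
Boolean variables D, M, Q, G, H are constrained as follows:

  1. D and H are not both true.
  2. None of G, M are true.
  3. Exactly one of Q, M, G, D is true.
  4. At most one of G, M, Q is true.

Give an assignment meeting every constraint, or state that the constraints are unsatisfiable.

D = False, M = False, Q = True, G = False, H = False

  (1) D=F, H=F — not both ✓
  (2) {G, M}: 0 true — none ✓
  (3) {Q, M, G, D}: 1 true — exactly one ✓
  (4) {G, M, Q}: 1 true — at most one ✓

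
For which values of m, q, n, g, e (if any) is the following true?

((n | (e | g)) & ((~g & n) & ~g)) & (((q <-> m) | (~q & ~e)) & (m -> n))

m = True, q = True, n = True, g = False, e = True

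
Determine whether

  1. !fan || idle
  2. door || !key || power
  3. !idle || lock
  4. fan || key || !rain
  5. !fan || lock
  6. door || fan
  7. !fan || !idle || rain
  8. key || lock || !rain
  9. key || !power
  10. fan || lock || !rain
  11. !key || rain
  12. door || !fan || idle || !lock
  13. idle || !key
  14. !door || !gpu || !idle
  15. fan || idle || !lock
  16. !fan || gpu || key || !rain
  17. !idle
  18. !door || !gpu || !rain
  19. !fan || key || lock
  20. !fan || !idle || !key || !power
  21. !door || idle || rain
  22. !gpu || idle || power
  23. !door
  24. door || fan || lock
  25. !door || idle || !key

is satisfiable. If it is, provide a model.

Unsatisfiable — no assignment works.

Case door = True:
  Clause (!door) is falsified — contradiction.
Case door = False:
  (door || fan) forces fan = True.
  (!fan || idle) forces idle = True.
  Clause (!idle) is falsified — contradiction.
Both cases fail, so the formula is unsatisfiable.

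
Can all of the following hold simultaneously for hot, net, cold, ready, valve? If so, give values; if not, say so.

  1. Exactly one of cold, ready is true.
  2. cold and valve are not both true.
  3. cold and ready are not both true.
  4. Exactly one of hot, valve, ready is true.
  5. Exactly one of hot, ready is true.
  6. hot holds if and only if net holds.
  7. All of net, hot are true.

hot: True, net: True, cold: True, ready: False, valve: False

  (1) {cold, ready}: 1 true — exactly one ✓
  (2) cold=T, valve=F — not both ✓
  (3) cold=T, ready=F — not both ✓
  (4) {hot, valve, ready}: 1 true — exactly one ✓
  (5) {hot, ready}: 1 true — exactly one ✓
  (6) hot=T, net=T — same ✓
  (7) {net, hot}: all 2 true ✓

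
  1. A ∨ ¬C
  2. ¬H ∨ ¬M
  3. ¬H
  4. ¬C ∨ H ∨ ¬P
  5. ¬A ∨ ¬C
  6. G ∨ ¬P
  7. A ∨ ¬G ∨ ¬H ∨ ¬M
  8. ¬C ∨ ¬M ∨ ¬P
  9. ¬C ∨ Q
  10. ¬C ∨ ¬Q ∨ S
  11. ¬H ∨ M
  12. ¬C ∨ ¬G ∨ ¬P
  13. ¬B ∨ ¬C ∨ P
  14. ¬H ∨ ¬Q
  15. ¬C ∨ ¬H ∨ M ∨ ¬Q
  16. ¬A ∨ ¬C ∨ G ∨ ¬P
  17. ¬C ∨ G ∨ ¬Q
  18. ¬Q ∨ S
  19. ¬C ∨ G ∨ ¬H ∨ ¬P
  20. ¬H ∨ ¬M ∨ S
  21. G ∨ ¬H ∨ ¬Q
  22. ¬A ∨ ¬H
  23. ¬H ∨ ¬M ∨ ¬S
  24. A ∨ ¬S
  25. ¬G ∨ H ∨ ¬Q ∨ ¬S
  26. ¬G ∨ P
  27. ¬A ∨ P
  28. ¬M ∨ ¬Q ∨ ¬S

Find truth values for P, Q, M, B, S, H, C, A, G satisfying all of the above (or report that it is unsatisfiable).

P = True, Q = False, M = True, B = False, S = True, H = False, C = False, A = True, G = True

Unit clause (¬H) forces H = False.
Set P = True.
  then (¬C ∨ H ∨ ¬P) forces C = False.
  then (G ∨ ¬P) forces G = True.
Try Q = True:
  (¬Q ∨ S) forces S = True.
  clause (¬G ∨ H ∨ ¬Q ∨ ¬S) is falsified — backtrack.
So Q = False.
Set M = True.
Set B = False.
Set S = True.
  then (A ∨ ¬S) forces A = True.
All clauses satisfied.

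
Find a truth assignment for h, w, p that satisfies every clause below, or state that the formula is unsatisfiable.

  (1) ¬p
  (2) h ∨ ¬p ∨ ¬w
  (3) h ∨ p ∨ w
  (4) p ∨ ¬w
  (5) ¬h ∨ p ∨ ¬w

h = True, w = False, p = False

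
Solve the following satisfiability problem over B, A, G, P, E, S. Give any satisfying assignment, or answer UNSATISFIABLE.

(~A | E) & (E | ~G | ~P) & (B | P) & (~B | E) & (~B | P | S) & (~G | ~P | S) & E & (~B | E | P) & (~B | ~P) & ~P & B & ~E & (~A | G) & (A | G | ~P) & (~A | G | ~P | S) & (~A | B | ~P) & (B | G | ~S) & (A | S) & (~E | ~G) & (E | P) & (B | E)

Case E = True:
  Clause (~E) is falsified — contradiction.
Case E = False:
  Clause (E) is falsified — contradiction.
Both cases fail, so the formula is unsatisfiable.

No satisfying assignment exists.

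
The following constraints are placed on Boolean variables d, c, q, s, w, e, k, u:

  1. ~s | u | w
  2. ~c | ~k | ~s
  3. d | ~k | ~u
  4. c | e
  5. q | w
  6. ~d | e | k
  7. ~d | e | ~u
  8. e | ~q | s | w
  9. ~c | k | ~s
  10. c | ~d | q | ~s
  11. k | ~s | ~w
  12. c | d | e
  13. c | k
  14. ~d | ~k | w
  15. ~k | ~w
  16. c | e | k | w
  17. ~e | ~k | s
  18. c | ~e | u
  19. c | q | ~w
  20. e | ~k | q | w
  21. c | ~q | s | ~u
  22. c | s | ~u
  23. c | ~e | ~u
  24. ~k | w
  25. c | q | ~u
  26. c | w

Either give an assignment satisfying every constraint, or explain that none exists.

Set d = True.
Try c = False:
  (c | e) forces e = True.
  (c | k) forces k = True.
  (~d | ~k | w) forces w = True.
  clause (~k | ~w) is falsified — backtrack.
So c = True.
Set q = True.
Set s = False.
Set w = True.
  then (~k | ~w) forces k = False.
  then (~d | e | k) forces e = True.
Set u = True.
All clauses satisfied.

d: True, c: True, q: True, s: False, w: True, e: True, k: False, u: True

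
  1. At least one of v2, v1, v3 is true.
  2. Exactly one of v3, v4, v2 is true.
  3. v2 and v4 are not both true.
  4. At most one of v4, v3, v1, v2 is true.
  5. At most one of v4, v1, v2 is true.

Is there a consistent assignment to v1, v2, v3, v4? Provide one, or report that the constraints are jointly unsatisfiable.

v1=F, v2=T, v3=F, v4=F

  (1) {v2, v1, v3}: 1 true — at least one ✓
  (2) {v3, v4, v2}: 1 true — exactly one ✓
  (3) v2=T, v4=F — not both ✓
  (4) {v4, v3, v1, v2}: 1 true — at most one ✓
  (5) {v4, v1, v2}: 1 true — at most one ✓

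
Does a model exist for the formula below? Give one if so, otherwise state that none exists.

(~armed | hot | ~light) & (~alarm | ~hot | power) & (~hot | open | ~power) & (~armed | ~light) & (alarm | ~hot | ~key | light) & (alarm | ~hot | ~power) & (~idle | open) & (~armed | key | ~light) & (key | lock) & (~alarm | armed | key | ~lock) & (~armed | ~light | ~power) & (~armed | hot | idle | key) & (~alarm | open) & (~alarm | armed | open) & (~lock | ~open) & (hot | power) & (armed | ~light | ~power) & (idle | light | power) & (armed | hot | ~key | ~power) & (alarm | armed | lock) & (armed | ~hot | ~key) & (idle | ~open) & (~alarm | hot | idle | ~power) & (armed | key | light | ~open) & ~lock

light = False, alarm = False, key = True, lock = False, power = True, open = True, idle = True, hot = False, armed = True

Unit clause (~lock) forces lock = False.
In (key | lock) only key is left, so key = True.
Try light = True:
  (~armed | ~light) forces armed = False.
  (armed | ~light | ~power) forces power = False.
  (hot | power) forces hot = True.
  clause (armed | ~hot | ~key) is falsified — backtrack.
So light = False.
Set alarm = False.
  then (alarm | ~hot | ~key | light) forces hot = False.
  then (hot | power) forces power = True.
  then (armed | hot | ~key | ~power) forces armed = True.
Set open = True.
  then (idle | ~open) forces idle = True.
All clauses satisfied.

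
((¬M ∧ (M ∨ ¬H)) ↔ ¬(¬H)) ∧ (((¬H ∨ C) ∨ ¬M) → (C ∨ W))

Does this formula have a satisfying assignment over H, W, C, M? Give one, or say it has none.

H=F; W=F; C=T; M=T

  (¬M ∧ (M ∨ ¬H)) ↔ ¬(¬H) = True
    ¬M ∧ (M ∨ ¬H) = False
      ¬M = False
      M ∨ ¬H = True
        ¬H = True
    ¬(¬H) = False
      ¬H = True
  ((¬H ∨ C) ∨ ¬M) → (C ∨ W) = True
    (¬H ∨ C) ∨ ¬M = True
      ¬H ∨ C = True
        ¬H = True
      ¬M = False
    C ∨ W = True
Both conjuncts True, so the formula holds.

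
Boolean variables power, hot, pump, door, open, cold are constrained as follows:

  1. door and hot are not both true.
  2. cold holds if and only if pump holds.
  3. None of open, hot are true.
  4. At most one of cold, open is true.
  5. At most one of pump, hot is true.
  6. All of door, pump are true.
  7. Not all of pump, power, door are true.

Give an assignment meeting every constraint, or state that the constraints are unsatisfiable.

power: False, hot: False, pump: True, door: True, open: False, cold: True

  (1) door=T, hot=F — not both ✓
  (2) cold=T, pump=T — same ✓
  (3) {open, hot}: 0 true — none ✓
  (4) {cold, open}: 1 true — at most one ✓
  (5) {pump, hot}: 1 true — at most one ✓
  (6) {door, pump}: all 2 true ✓
  (7) {pump, power, door}: 2/3 true — not all ✓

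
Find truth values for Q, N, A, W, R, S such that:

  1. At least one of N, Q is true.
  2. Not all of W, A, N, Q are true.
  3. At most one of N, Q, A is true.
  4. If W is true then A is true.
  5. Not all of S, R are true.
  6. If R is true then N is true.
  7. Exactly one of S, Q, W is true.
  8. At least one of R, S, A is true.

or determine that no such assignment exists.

Q: False; N: True; A: False; W: False; R: False; S: True

  (1) {N, Q}: 1 true — at least one ✓
  (2) {W, A, N, Q}: 1/4 true — not all ✓
  (3) {N, Q, A}: 1 true — at most one ✓
  (4) W=F ⇒ A: vacuous ✓
  (5) {S, R}: 1/2 true — not all ✓
  (6) R=F ⇒ N: vacuous ✓
  (7) {S, Q, W}: 1 true — exactly one ✓
  (8) {R, S, A}: 1 true — at least one ✓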